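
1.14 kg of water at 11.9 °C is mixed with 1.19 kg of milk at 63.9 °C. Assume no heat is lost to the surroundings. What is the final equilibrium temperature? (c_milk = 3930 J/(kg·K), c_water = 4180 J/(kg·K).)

T_f ≈ 37.7 °C

T_f is the heat-capacity-weighted average of the initial temperatures:
T_f = (4676.7·63.9 + 4765.2·11.9) / (4676.7 + 4765.2)
    = 355547 / 9441.9 ≈ 37.66 °C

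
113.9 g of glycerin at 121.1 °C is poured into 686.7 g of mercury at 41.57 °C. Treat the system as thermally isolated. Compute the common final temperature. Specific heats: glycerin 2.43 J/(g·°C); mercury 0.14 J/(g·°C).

Let T be the final temperature. ΣQ_i = 0:
113.9*2.43*(T − 121.1) + 686.7*0.14*(T − 41.57) = 0
372.92 T = 37514
T ≈ 100.60 °C

T_f ≈ 100.6 °C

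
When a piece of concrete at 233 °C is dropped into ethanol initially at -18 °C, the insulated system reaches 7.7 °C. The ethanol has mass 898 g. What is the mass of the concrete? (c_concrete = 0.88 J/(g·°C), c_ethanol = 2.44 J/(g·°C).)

m ≈ 284 g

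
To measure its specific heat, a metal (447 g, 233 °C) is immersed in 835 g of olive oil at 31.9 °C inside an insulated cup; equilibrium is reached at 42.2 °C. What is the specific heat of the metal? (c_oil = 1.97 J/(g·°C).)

Taking heat into each body as positive, Σ m c ΔT = 0:
447×c×(42.2 − 233) + 835×1.97×(42.2 − 31.9) = 0
-85288 c = -16943
c = -16943/-85288 ≈ 0.1987 J/(g·°C)

c ≈ 0.199 J/(g·°C)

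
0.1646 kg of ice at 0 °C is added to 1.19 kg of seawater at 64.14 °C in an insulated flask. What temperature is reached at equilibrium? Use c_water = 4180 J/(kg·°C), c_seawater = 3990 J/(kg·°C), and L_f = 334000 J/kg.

Energy balance with sensible and latent terms:
latent heat to melt: 0.1646×334000 = 54976
  meltwater 0→T: 0.1646×4180×T = 688.03 T
  seawater: 4748.1(T − 64.14)
5436.1 T = 304543 − 54976 = 249567
T ≈ 45.91 °C. Since T > 0 °C, the all-ice-melts assumption holds.

T_f ≈ 45.9 °C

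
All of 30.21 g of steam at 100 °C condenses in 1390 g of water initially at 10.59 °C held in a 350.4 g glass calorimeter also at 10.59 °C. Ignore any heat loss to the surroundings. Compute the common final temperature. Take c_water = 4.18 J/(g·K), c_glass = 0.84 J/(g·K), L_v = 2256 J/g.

Energy balance with sensible and latent terms:
latent heat released on condensation: 30.21×2256 = 68154; condensate cools 100→T: 30.21×4.18×(T − 100) = 126.28(T − 100); original water: 5810.2(T − 10.59); cup: 294.34(T − 10.59)
6230.8 T = 68154 + 12628 + 64647 = 145429
T ≈ 23.34 °C, under the boiling point, so the assumption holds.

T_f ≈ 23.3 °C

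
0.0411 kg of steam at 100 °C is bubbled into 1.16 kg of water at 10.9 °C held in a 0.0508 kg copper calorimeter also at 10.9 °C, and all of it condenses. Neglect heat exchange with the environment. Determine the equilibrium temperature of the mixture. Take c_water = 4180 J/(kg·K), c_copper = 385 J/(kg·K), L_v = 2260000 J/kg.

Taking heat into each body as positive, Σ m c ΔT = 0:
condense steam: −0.0411·2260000 = −92886; condensed water 100 °C→T: 171.8(T − 100); water warms: 1.16·4180·(T − 10.9) = 4848.8(T − 10.9); copper cup: 0.0508·385·(T − 10.9) = 19.56(T − 10.9)
5040.2 T = 92886 + 17180 + 53065 = 163131
T ≈ 32.37 °C, under the boiling point, so the assumption holds.

T_f ≈ 32.4 °C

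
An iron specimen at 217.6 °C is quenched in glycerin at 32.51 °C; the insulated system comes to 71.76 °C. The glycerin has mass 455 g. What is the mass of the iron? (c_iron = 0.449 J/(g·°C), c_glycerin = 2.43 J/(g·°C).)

|Q_iron| = |Q_glycerin|:
m·0.449·(217.6 − 71.76) = 455·2.43·(71.76 − 32.51)
65.48 m = 43397  ⇒  m ≈ 662.7 g

m ≈ 663 g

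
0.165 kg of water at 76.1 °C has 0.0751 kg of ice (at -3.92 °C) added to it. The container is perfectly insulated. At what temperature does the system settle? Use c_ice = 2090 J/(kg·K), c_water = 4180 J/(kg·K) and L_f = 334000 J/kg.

T_f ≈ 26.7 °C

Let T be the final temperature. ΣQ_i = 0:
ice -3.92→0 °C: 0.0751×2090×3.92 = 615.28; fusion: m_ice L_f = 0.0751×334000 = 25083; warm the meltwater: 313.92 T; water: 689.7(T − 76.1)
1003.6 T = 52486 − 25699 = 26787
T ≈ 26.69 °C — above 0 °C, consistent with complete melting.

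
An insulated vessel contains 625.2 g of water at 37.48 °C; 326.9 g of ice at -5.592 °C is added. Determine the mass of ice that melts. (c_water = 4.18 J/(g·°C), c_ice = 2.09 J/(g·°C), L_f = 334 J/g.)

m_melted ≈ 282 g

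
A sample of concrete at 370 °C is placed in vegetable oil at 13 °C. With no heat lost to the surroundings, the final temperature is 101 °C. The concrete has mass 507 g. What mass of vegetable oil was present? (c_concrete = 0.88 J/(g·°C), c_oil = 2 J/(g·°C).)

m ≈ 682 g

Heat lost by the concrete = heat gained by the oil:
507·0.88·(370 − 101) = m·2·(101 − 13)
176 m = 120017  ⇒  m ≈ 681.9 g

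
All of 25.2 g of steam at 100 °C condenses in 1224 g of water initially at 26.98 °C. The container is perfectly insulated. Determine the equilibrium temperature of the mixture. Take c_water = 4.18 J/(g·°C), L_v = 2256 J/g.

Conservation of energy gives ΣQ = 0:
condense steam: −25.2×2256 = −56851; condensate cools 100→T: 25.2×4.18×(T − 100) = 105.34(T − 100); water warms: 1224×4.18×(T − 26.98) = 5116.3(T − 26.98)
5221.7 T = 56851 + 10534 + 138038 = 205423
T ≈ 39.34 °C — below 100 °C, confirming all the steam condensed.

T_f ≈ 39.3 °C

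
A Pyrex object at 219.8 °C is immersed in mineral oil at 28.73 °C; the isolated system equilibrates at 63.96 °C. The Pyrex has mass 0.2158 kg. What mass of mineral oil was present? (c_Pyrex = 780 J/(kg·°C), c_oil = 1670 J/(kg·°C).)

m ≈ 0.446 kg

Setting the total heat transfer to zero:
0.2158×780×(63.96 − 219.8) + m×1670×(63.96 − 28.73) = 0
58834 m = 26232
m = 26232/58834 ≈ 0.4459 kg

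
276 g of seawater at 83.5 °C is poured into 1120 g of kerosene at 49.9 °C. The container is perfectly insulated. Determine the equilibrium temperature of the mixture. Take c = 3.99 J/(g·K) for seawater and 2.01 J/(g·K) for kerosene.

Energy conservation, ΣQ = 0:
276*3.99*(T − 83.5) + 1120*2.01*(T − 49.9) = 0
1101.2(T − 83.5) + 2251.2(T − 49.9) = 0
(1101.2 + 2251.2) T = 1101.2*83.5 + 2251.2*49.9
T ≈ 60.94 °C

T_f ≈ 60.9 °C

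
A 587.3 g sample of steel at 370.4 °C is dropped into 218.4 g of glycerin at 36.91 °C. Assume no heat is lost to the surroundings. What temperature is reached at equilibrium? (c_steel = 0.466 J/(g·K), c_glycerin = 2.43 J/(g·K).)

|Q_steel| = |Q_glycerin|:
587.3*0.466*(370.4 − T) = 218.4*2.43*(T − 36.91)
273.68(370.4 − T) = 530.71(T − 36.91)
804.39 T = 120960  ⇒  T ≈ 150.37 °C

T_f ≈ 150.4 °C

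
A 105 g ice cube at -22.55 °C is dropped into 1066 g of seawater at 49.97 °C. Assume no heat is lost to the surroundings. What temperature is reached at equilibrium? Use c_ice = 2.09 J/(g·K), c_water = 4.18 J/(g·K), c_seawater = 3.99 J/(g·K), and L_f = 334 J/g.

T_f ≈ 36.8 °C

Energy conservation, ΣQ = 0:
ice -22.55→0 °C: 105×2.09×22.55 = 4948.6; latent heat to melt: 105×334 = 35070; warm the meltwater: 438.9 T; seawater cools: 1066×3.99×(T − 49.97) = 4253.3(T − 49.97)
4692.2 T = 212539 − 40019 = 172521
T ≈ 36.77 °C. Since T > 0 °C, the all-ice-melts assumption holds.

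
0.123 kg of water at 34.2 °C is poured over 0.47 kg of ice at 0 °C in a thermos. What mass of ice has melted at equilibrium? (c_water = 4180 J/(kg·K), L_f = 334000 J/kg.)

Water can give up m c ΔT = 0.123·4180·34.2 = 17584 J before reaching 0 °C.
To melt every bit of ice: 0.47·334000 = 156980 J.
Since 17584 < 156980 J, not all the ice melts; equilibrium is at 0 °C.
m_melt = 17584 / L_f = 0.05265 kg.

m_melted ≈ 0.0526 kg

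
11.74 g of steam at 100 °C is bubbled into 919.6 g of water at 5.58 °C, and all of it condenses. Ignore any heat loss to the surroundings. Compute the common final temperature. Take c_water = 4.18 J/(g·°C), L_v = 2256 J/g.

T_f ≈ 13.6 °C

Energy conservation, ΣQ = 0:
steam→water at 100 °C releases m L_v = 11.74·2256 = 26485
  condensate cools 100→T: 11.74·4.18·(T − 100) = 49.07(T − 100)
  water warms: 919.6·4.18·(T − 5.58) = 3843.9(T − 5.58)
3893 T = 26485 + 4907.3 + 21449 = 52842
T ≈ 13.57 °C — below 100 °C, confirming all the steam condensed.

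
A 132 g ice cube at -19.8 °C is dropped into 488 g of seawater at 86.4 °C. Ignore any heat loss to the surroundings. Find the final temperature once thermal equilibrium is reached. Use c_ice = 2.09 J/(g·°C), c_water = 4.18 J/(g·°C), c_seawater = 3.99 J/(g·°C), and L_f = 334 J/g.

Energy conservation, ΣQ = 0:
warm ice to 0 °C: 132·2.09·(0 − (-19.8)) = 5462.4
  latent heat to melt: 132·334 = 44088
  warm the meltwater: 551.76 T
  seawater: 1947.1(T − 86.4)
2498.9 T = 168231 − 49550 = 118681
T ≈ 47.49 °C (positive, so assuming full melt was valid).

T_f ≈ 47.5 °C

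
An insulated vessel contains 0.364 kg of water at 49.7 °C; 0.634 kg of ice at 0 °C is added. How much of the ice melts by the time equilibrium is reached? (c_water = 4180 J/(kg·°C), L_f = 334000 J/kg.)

Cooling the water to 0 °C releases 0.364·4180·49.7 = 75620 J.
To melt every bit of ice: 0.634·334000 = 211756 J.
Since 75620 < 211756 J, not all the ice melts; equilibrium is at 0 °C.
Mass melted = 75620/334000 ≈ 0.2264 kg.

m_melted ≈ 0.226 kg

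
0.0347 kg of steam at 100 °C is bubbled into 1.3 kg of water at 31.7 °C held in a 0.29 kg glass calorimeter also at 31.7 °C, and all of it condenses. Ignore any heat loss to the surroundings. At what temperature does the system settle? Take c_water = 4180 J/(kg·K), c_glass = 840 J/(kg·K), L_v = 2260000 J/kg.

Heat gained plus heat lost sum to zero:
condense steam: −0.0347·2260000 = −78422; condensate cools 100→T: 0.0347·4180·(T − 100) = 145.05(T − 100); original water: 5434(T − 31.7); cup: 243.6(T − 31.7)
5822.6 T = 78422 + 14505 + 179980 = 272907
T ≈ 46.87 °C (< 100 °C, so full condensation is consistent).

T_f ≈ 46.9 °C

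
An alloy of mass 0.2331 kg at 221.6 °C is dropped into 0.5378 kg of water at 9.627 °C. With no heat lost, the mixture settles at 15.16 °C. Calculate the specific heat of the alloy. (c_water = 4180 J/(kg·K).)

c ≈ 258 J/(kg·K)

Setting the total heat transfer to zero:
0.2331·c·(15.16 − 221.6) + 0.5378·4180·(15.16 − 9.627) = 0
-48.12 c = -12438
c = -12438/-48.12 ≈ 258.5 J/(kg·K)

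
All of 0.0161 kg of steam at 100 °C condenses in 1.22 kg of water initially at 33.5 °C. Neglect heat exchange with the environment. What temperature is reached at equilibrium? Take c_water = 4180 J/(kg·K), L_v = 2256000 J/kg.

Net heat exchanged in the isolated system is zero:
condense steam: −0.0161×2256000 = −36322
  condensed water 100 °C→T: 67.3(T − 100)
  original water: 5099.6(T − 33.5)
5166.9 T = 36322 + 6729.8 + 170837 = 213888
T ≈ 41.40 °C — below 100 °C, confirming all the steam condensed.

T_f ≈ 41.4 °C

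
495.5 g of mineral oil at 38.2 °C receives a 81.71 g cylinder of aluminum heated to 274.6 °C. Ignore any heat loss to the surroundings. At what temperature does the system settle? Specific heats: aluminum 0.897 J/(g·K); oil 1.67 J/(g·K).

Energy conservation, ΣQ = 0:
81.71·0.897·(T − 274.6) + 495.5·1.67·(T − 38.2) = 0
73.29(T − 274.6) + 827.49(T − 38.2) = 0
900.78 T = 51736
T ≈ 57.44 °C

T_f ≈ 57.4 °C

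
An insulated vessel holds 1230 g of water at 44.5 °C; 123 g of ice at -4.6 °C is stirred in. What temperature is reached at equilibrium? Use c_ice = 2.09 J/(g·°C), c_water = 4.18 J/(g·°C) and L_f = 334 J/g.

T_f ≈ 33.0 °C

Conservation of energy gives ΣQ = 0:
ice -4.6→0 °C: 123·2.09·4.6 = 1182.5
  melt ice: 123·334 = 41082
  warm the meltwater: 514.14 T
  water cools: 1230·4.18·(T − 44.5) = 5141.4(T − 44.5)
5655.5 T = 228792 − 42265 = 186528
T ≈ 32.98 °C — above 0 °C, consistent with complete melting.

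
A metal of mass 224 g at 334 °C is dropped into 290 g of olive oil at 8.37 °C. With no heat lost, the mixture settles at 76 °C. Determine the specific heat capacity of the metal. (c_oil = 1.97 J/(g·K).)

m_s c (T_s − T_f) = m_oil c_oil (T_f − T_0):
224×c×(334 − 76) = 290×1.97×(76 − 8.37)
57792 c = 38637  ⇒  c ≈ 0.6686 J/(g·K)

c ≈ 0.669 J/(g·K)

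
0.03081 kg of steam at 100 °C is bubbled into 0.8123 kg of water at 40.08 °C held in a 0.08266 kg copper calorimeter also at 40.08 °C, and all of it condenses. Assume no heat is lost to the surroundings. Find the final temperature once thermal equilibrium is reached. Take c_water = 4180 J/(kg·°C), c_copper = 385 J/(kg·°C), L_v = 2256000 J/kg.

T_f ≈ 61.8 °C

Setting the total heat transfer to zero:
latent heat released on condensation: 0.03081·2256000 = 69507
  condensate cools 100→T: 0.03081·4180·(T − 100) = 128.79(T − 100)
  original water: 3395.4(T − 40.08)
  copper cup: 0.08266·385·(T − 40.08) = 31.82(T − 40.08)
3556 T = 69507 + 12879 + 137364 = 219750
T ≈ 61.80 °C (< 100 °C, so full condensation is consistent).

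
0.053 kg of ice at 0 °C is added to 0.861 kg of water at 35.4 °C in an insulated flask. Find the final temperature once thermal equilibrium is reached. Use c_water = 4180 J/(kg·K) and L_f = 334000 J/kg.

Heat gained plus heat lost sum to zero:
melt ice: 0.053×334000 = 17702
  meltwater 0→T: 0.053×4180×T = 221.54 T
  water: 3599(T − 35.4)
3820.5 T = 127404 − 17702 = 109702
T ≈ 28.71 °C. Since T > 0 °C, the all-ice-melts assumption holds.

T_f ≈ 28.7 °C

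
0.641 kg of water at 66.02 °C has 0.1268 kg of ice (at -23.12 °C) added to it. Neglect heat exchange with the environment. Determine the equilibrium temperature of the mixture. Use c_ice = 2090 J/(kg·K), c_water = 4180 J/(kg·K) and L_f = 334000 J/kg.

T_f ≈ 40.0 °C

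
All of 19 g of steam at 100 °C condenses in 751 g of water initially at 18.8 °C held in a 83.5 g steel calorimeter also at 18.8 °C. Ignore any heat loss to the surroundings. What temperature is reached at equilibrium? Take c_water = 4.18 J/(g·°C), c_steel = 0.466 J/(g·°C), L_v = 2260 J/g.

Energy balance with sensible and latent terms:
condense steam: −19×2260 = −42940
  condensate cools 100→T: 19×4.18×(T − 100) = 79.42(T − 100)
  water warms: 751×4.18×(T − 18.8) = 3139.2(T − 18.8)
  cup: 38.91(T − 18.8)
3257.5 T = 42940 + 7942 + 59748 = 110630
T ≈ 33.96 °C, under the boiling point, so the assumption holds.

T_f ≈ 34.0 °C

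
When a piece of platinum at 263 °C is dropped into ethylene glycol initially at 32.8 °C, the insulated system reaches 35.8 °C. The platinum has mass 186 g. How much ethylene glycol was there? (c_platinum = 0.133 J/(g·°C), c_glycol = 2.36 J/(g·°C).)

m ≈ 794 g

Heat gained plus heat lost sum to zero:
186·0.133·(35.8 − 263) + m·2.36·(35.8 − 32.8) = 0
7.08 m = 5620.5
m = 5620.5/7.08 ≈ 793.9 g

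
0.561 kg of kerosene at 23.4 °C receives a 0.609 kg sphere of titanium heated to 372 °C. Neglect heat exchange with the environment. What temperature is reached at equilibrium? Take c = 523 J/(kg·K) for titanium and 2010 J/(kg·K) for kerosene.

Setting the total heat transfer to zero:
0.609*523*(T − 372) + 0.561*2010*(T − 23.4) = 0
318.51(T − 372) + 1127.6(T − 23.4) = 0
1446.1 T = 144871
T = 144871 / 1446.1 = 100 °C

T_f ≈ 100.2 °C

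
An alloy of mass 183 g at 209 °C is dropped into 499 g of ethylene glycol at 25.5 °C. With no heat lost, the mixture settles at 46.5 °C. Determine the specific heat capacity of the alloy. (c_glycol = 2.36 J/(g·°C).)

c ≈ 0.832 J/(g·°C)

Energy conservation, ΣQ = 0:
183×c×(46.5 − 209) + 499×2.36×(46.5 − 25.5) = 0
-29738 c = -24730
c = -24730/-29738 ≈ 0.8316 J/(g·°C)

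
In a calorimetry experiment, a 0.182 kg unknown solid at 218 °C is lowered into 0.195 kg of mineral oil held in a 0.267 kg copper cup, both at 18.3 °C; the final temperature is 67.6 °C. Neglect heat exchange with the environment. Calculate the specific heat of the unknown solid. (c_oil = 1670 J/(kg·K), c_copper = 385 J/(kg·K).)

Energy conservation, ΣQ = 0:
0.182×c×(67.6 − 218) + 0.195×1670×(67.6 − 18.3) + 0.267×385×(67.6 − 18.3) = 0
-27.37 c = -21122
c = -21122/-27.37 ≈ 771.7 J/(kg·K)

c ≈ 772 J/(kg·K)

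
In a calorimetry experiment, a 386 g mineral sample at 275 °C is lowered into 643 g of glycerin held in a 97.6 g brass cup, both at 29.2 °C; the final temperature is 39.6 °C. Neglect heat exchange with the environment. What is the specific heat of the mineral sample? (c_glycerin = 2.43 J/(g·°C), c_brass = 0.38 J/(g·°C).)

c ≈ 0.183 J/(g·°C)

Let T be the final temperature. ΣQ_i = 0:
386·c·(39.6 − 275) + 643·2.43·(39.6 − 29.2) + 97.6·0.38·(39.6 − 29.2) = 0
-90864 c = -16636
c = -16636/-90864 ≈ 0.1831 J/(g·°C)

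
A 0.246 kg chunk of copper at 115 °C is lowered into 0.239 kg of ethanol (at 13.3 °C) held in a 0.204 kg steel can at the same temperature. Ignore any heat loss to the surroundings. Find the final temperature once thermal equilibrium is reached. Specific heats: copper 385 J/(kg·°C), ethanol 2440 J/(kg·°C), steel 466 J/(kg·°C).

T_f ≈ 25.8 °C

Conservation of energy gives ΣQ = 0:
0.246×385×(T − 115) + 0.239×2440×(T − 13.3) + 0.204×466×(T − 13.3) = 0
94.71(T − 115) + 583.16(T − 13.3) + 95.06(T − 13.3) = 0
(94.71 + 583.16 + 95.06) T = 94.71×115 + 583.16×13.3 + 95.06×13.3
T ≈ 25.76 °C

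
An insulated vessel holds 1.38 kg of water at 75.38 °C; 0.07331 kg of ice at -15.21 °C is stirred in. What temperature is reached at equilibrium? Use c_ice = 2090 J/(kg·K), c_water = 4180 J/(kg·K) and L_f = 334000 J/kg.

Setting the total heat transfer to zero:
ice -15.21→0 °C: 0.07331·2090·15.21 = 2330.4; latent heat to melt: 0.07331·334000 = 24486; meltwater 0→T: 0.07331·4180·T = 306.44 T; water: 5768.4(T − 75.38)
6074.8 T = 434822 − 26816 = 408006
T ≈ 67.16 °C — above 0 °C, consistent with complete melting.

T_f ≈ 67.2 °C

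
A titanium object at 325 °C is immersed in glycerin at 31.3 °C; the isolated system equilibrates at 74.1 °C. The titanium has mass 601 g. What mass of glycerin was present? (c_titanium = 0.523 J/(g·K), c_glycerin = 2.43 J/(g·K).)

m ≈ 758 g

Let T be the final temperature. ΣQ_i = 0:
601×0.523×(74.1 − 325) + m×2.43×(74.1 − 31.3) = 0
104 m = 78864
m = 78864/104 ≈ 758.3 g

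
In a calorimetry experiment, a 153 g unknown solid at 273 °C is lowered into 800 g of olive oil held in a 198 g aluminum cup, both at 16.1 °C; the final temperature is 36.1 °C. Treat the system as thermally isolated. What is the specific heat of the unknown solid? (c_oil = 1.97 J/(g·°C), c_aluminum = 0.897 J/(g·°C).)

Taking heat into each body as positive, Σ m c ΔT = 0:
153×c×(36.1 − 273) + 800×1.97×(36.1 − 16.1) + 198×0.897×(36.1 − 16.1) = 0
-36246 c = -35072
c = -35072/-36246 ≈ 0.9676 J/(g·°C)

c ≈ 0.968 J/(g·°C)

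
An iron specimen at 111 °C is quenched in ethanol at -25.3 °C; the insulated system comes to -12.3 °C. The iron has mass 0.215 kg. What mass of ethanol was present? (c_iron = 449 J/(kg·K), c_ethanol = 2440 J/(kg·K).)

Heat lost by the iron = heat gained by the ethanol:
0.215×449×(111 − -12.3) = m×2440×(-12.3 − (-25.3))
31720 m = 11903  ⇒  m ≈ 0.3752 kg

m ≈ 0.375 kg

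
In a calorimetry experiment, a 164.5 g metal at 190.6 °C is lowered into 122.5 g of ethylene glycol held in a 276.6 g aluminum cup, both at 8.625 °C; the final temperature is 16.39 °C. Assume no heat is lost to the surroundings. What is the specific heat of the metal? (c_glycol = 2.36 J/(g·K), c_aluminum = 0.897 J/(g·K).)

Net heat exchanged in the isolated system is zero:
164.5×c×(16.39 − 190.6) + 122.5×2.36×(16.39 − 8.625) + 276.6×0.897×(16.39 − 8.625) = 0
-28658 c = -4171.4
c = -4171.4/-28658 ≈ 0.1456 J/(g·K)

c ≈ 0.146 J/(g·K)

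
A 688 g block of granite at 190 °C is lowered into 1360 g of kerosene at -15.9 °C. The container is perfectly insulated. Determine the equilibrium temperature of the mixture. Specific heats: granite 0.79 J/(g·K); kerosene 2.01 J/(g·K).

|Q_granite| = |Q_kerosene|:
688*0.79*(190 − T) = 1360*2.01*(T − (-15.9))
543.52(190 − T) = 2733.6(T − (-15.9))
3277.1 T = 59805  ⇒  T ≈ 18.25 °C

T_f ≈ 18.2 °C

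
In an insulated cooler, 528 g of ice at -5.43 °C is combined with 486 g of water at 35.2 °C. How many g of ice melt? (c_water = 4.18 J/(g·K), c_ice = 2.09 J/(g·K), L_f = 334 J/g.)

m_melted ≈ 196 g

Water can give up m c ΔT = 486×4.18×35.2 = 71508 J before reaching 0 °C.
Of that, 528×2.09×5.43 = 5992.1 J goes to bring the ice to 0 °C, leaving 65516 J.
To melt every bit of ice: 528×334 = 176352 J.
65516 J < 176352 J, so only part of the ice melts and the system sits at 0 °C.
m_melted×334 = 65516  ⇒  m_melted ≈ 196.2 g.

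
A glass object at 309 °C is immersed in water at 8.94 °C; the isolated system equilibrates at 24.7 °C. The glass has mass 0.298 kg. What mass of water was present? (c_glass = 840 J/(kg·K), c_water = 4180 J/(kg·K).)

Heat lost by the glass = heat gained by the water:
0.298·840·(309 − 24.7) = m·4180·(24.7 − 8.94)
65877 m = 71166  ⇒  m ≈ 1.08 kg

m ≈ 1.08 kg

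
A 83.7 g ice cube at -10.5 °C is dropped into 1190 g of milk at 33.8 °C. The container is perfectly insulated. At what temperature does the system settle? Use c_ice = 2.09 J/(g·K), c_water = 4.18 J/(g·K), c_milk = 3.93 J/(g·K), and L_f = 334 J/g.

Setting the total heat transfer to zero:
ice -10.5→0 °C: 83.7·2.09·10.5 = 1836.8
  melt ice: 83.7·334 = 27956
  meltwater 0→T: 83.7·4.18·T = 349.87 T
  milk: 4676.7(T − 33.8)
5026.6 T = 158072 − 29793 = 128280
T ≈ 25.52 °C (positive, so assuming full melt was valid).

T_f ≈ 25.5 °C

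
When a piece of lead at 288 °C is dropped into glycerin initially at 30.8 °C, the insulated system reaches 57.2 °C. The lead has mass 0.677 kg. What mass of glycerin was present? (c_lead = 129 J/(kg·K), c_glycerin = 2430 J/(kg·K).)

Heat lost by the lead = heat gained by the glycerin:
0.677×129×(288 − 57.2) = m×2430×(57.2 − 30.8)
64152 m = 20156  ⇒  m ≈ 0.3142 kg

m ≈ 0.314 kg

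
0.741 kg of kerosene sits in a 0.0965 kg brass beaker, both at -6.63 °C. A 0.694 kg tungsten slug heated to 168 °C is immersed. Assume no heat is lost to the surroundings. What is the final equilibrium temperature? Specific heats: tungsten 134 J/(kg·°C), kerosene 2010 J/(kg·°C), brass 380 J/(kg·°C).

Taking heat into each body as positive, Σ m c ΔT = 0:
0.694*134*(T − 168) + 0.741*2010*(T − (-6.63)) + 0.0965*380*(T − (-6.63)) = 0
1619.1 T = 5505.4
T = 5505.4/1619.1 ≈ 3.40 °C

T_f ≈ 3.4 °C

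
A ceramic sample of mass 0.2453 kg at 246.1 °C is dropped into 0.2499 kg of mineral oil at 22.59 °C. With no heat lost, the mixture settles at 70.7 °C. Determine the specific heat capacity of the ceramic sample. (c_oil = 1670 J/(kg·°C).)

Let T be the final temperature. ΣQ_i = 0:
0.2453×c×(70.7 − 246.1) + 0.2499×1670×(70.7 − 22.59) = 0
-43.03 c = -20078
c = -20078/-43.03 ≈ 466.6 J/(kg·°C)

c ≈ 467 J/(kg·°C)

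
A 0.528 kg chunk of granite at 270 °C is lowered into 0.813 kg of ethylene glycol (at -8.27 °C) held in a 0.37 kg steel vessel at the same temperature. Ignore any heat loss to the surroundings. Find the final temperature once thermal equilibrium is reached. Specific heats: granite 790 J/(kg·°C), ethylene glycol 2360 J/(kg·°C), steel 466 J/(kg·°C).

T_f ≈ 38.0 °C

Setting the total heat transfer to zero:
0.528×790×(T − 270) + 0.813×2360×(T − (-8.27)) + 0.37×466×(T − (-8.27)) = 0
417.12(T − 270) + 1918.7(T − (-8.27)) + 172.42(T − (-8.27)) = 0
(417.12 + 1918.7 + 172.42) T = 417.12×270 + 1918.7×(-8.27) + 172.42×(-8.27)
T = 95329/2508.2 ≈ 38.01 °C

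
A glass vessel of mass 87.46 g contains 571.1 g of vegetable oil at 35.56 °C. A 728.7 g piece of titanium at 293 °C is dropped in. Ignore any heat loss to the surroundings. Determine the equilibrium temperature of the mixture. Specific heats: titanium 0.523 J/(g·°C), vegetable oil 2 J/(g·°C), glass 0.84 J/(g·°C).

T_f ≈ 97.0 °C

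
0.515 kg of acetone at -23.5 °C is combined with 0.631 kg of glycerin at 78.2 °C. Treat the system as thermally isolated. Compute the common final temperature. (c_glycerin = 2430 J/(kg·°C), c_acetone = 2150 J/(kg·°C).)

T_f ≈ 35.6 °C

T_f is the heat-capacity-weighted average of the initial temperatures:
T_f = (1533.3×78.2 + 1107.2×(-23.5)) / (1533.3 + 1107.2)
    = 93886 / 2640.6 ≈ 35.56 °C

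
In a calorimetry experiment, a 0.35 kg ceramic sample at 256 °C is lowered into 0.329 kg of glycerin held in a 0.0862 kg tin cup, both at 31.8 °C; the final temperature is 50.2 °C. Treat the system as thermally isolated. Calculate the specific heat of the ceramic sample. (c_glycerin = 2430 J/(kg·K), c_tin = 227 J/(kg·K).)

Net heat exchanged in the isolated system is zero:
0.35·c·(50.2 − 256) + 0.329·2430·(50.2 − 31.8) + 0.0862·227·(50.2 − 31.8) = 0
-72.03 c = -15070
c = -15070/-72.03 ≈ 209.2 J/(kg·K)

c ≈ 209 J/(kg·K)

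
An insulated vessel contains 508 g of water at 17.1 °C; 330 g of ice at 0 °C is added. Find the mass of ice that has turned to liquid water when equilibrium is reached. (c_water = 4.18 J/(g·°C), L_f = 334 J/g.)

m_melted ≈ 109 g

Water can give up m c ΔT = 508·4.18·17.1 = 36311 J before reaching 0 °C.
Melting all 330 g of ice would need 330·334 = 110220 J.
36311 J < 110220 J, so only part of the ice melts and the system sits at 0 °C.
Mass melted = 36311/334 ≈ 108.7 g.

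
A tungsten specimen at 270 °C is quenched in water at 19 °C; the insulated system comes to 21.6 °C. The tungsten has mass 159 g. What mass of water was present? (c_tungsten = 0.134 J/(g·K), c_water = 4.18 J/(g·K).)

m ≈ 487 g

Taking heat into each body as positive, Σ m c ΔT = 0:
159·0.134·(21.6 − 270) + m·4.18·(21.6 − 19) = 0
10.87 m = 5292.4
m = 5292.4/10.87 ≈ 487 g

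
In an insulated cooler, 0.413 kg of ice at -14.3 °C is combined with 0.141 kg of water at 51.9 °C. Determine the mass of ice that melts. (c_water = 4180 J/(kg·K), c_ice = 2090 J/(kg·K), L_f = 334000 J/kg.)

Cooling the water to 0 °C releases 0.141×4180×51.9 = 30589 J.
Warming the ice to 0 °C takes 0.413×2090×14.3 = 12343 J, leaving 18245 J for melting.
Fully melting the ice requires m_ice L_f = 0.413×334000 = 137942 J.
That's not enough to melt it all — equilibrium is at 0 °C with ice remaining.
Mass melted = 18245/334000 ≈ 0.05463 kg.

m_melted ≈ 0.0546 kg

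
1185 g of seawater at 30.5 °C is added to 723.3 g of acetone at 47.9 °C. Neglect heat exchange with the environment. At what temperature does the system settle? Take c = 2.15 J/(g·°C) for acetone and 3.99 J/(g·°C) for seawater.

T_f ≈ 34.8 °C

|Q_acetone| = |Q_seawater|:
723.3*2.15*(47.9 − T) = 1185*3.99*(T − 30.5)
1555.1(47.9 − T) = 4728.2(T − 30.5)
6283.2 T = 218698  ⇒  T ≈ 34.81 °C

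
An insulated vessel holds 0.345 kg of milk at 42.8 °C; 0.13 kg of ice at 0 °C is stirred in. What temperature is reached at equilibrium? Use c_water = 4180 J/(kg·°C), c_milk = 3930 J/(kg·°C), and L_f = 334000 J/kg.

T_f ≈ 7.7 °C

Taking heat into each body as positive, Σ m c ΔT = 0:
melt ice: 0.13·334000 = 43420
  warm the meltwater: 543.4 T
  milk: 1355.8(T − 42.8)
1899.2 T = 58030 − 43420 = 14610
T ≈ 7.69 °C (positive, so assuming full melt was valid).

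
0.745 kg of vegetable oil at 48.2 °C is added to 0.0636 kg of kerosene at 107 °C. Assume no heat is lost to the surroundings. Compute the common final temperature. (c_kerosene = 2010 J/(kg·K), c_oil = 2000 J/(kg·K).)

T_f ≈ 52.8 °C

Heat lost by the kerosene equals heat gained by the oil:
0.0636·2010·(107 − T) = 0.745·2000·(T − 48.2)
127.84(107 − T) = 1490(T − 48.2)
1617.8 T = 85496  ⇒  T ≈ 52.85 °C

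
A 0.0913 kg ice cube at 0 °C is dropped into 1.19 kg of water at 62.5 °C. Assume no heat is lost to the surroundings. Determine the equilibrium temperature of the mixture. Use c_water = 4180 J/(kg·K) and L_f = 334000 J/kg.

T_f ≈ 52.4 °C

Energy conservation, ΣQ = 0:
melt ice: 0.0913·334000 = 30494
  meltwater 0→T: 0.0913·4180·T = 381.63 T
  water cools: 1.19·4180·(T − 62.5) = 4974.2(T − 62.5)
5355.8 T = 310888 − 30494 = 280393
T ≈ 52.35 °C — above 0 °C, consistent with complete melting.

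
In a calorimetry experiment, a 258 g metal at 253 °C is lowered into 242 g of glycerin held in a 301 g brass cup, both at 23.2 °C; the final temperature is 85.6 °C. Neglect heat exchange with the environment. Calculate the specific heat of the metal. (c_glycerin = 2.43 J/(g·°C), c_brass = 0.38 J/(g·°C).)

Setting the total heat transfer to zero:
258·c·(85.6 − 253) + 242·2.43·(85.6 − 23.2) + 301·0.38·(85.6 − 23.2) = 0
-43189 c = -43832
c = -43832/-43189 ≈ 1.015 J/(g·°C)

c ≈ 1.01 J/(g·°C)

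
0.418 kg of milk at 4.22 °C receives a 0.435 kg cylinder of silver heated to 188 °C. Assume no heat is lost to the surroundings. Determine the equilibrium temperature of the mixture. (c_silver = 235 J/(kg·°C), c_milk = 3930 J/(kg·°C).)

T_f ≈ 15.0 °C

|Q_silver| = |Q_milk|:
0.435*235*(188 − T) = 0.418*3930*(T − 4.22)
102.22(188 − T) = 1642.7(T − 4.22)
1745 T = 26151  ⇒  T ≈ 14.99 °C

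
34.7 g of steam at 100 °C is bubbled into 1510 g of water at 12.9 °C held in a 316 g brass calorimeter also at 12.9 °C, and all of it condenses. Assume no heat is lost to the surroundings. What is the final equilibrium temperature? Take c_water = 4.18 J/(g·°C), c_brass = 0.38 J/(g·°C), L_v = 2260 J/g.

T_f ≈ 26.7 °C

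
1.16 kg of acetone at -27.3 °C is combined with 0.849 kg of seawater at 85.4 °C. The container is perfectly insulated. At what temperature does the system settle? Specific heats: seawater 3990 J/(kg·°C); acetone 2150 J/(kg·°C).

Conservation of energy gives ΣQ = 0:
0.849×3990×(T − 85.4) + 1.16×2150×(T − (-27.3)) = 0
3387.5(T − 85.4) + 2494(T − (-27.3)) = 0
5881.5 T = 221207
T = 221207/5881.5 ≈ 37.61 °C

T_f ≈ 37.6 °C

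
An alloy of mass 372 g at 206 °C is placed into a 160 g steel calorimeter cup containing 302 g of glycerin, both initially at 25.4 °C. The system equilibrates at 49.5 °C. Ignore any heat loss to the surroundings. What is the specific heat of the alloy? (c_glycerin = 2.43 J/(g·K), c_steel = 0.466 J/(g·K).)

c ≈ 0.335 J/(g·K)

Setting the total heat transfer to zero:
372×c×(49.5 − 206) + 302×2.43×(49.5 − 25.4) + 160×0.466×(49.5 − 25.4) = 0
-58218 c = -19483
c = -19483/-58218 ≈ 0.3347 J/(g·K)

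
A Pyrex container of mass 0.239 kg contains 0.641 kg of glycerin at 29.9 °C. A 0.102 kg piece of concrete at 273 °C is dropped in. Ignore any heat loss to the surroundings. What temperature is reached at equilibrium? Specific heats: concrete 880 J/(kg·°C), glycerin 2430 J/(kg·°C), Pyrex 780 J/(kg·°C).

T_f = Σ m_i c_i T_i / Σ m_i c_i:
T_f = (89.76×273 + 1557.6×29.9 + 186.42×29.9) / (89.76 + 1557.6 + 186.42)
    = 76652 / 1833.8 ≈ 41.80 °C

T_f ≈ 41.8 °C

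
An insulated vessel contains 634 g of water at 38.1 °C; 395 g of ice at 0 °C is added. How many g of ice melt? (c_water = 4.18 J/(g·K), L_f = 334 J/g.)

Cooling the water to 0 °C releases 634×4.18×38.1 = 100970 J.
Fully melting the ice requires m_ice L_f = 395×334 = 131930 J.
100970 J < 131930 J, so only part of the ice melts and the system sits at 0 °C.
m_melt = 100970 / L_f = 302.3 g.

m_melted ≈ 302 g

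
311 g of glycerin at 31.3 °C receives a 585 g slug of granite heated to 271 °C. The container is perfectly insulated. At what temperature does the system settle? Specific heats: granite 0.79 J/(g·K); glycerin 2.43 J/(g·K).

With ΣQ=0 the equilibrium temperature is the m·c-weighted mean:
T_f = (462.15×271 + 755.73×31.3) / (462.15 + 755.73)
    = 148897 / 1217.9 ≈ 122.26 °C

T_f ≈ 122.3 °C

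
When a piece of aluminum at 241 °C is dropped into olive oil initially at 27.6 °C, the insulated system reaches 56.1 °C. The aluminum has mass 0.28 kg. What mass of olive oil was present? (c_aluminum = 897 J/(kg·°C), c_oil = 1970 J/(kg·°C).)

m ≈ 0.827 kg

|Q_aluminum| = |Q_oil|:
0.28×897×(241 − 56.1) = m×1970×(56.1 − 27.6)
56145 m = 46439  ⇒  m ≈ 0.8271 kg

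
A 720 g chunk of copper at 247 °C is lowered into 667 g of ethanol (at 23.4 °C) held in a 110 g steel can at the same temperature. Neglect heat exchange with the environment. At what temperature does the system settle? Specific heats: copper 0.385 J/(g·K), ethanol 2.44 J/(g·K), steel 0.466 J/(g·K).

Setting the total heat transfer to zero:
720·0.385·(T − 247) + 667·2.44·(T − 23.4) + 110·0.466·(T − 23.4) = 0
277.2(T − 247) + 1627.5(T − 23.4) + 51.26(T − 23.4) = 0
1955.9 T = 107751
T = 107751/1955.9 ≈ 55.09 °C

T_f ≈ 55.1 °C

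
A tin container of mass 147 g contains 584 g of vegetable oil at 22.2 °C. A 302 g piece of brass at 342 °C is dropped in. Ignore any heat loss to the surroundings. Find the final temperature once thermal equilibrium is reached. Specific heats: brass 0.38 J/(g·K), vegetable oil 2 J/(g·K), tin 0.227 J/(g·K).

T_f ≈ 50.1 °C

With ΣQ=0 the equilibrium temperature is the m·c-weighted mean:
T_f = (114.76·342 + 1168·22.2 + 33.37·22.2) / (114.76 + 1168 + 33.37)
    = 65918 / 1316.1 ≈ 50.08 °C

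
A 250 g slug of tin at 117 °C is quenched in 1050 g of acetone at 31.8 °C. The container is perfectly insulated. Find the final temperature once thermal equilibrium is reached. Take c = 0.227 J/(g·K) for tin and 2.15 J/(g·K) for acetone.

Heat gained plus heat lost sum to zero:
250×0.227×(T − 117) + 1050×2.15×(T − 31.8) = 0
56.75(T − 117) + 2257.5(T − 31.8) = 0
(56.75 + 2257.5) T = 56.75×117 + 2257.5×31.8
T = 78428 / 2314.2 = 33.9 °C

T_f ≈ 33.9 °C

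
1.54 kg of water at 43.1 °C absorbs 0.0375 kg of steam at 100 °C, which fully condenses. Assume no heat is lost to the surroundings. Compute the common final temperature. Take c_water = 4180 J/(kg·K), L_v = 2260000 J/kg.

Heat gained plus heat lost sum to zero:
latent heat released on condensation: 0.0375·2260000 = 84750
  condensate cools 100→T: 0.0375·4180·(T − 100) = 156.75(T − 100)
  original water: 6437.2(T − 43.1)
6593.9 T = 84750 + 15675 + 277443 = 377868
T ≈ 57.31 °C (< 100 °C, so full condensation is consistent).

T_f ≈ 57.3 °C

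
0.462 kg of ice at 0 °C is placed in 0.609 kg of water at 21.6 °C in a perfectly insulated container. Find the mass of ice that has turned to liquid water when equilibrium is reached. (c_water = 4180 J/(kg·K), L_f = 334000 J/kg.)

m_melted ≈ 0.165 kg

Water can give up m c ΔT = 0.609×4180×21.6 = 54985 J before reaching 0 °C.
To melt every bit of ice: 0.462×334000 = 154308 J.
Since 54985 < 154308 J, not all the ice melts; equilibrium is at 0 °C.
m_melt = 54985 / L_f = 0.1646 kg.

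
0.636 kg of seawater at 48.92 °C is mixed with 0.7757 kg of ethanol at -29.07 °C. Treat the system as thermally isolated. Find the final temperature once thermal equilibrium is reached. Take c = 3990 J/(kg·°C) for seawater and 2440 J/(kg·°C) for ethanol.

Let T be the final temperature. ΣQ_i = 0:
0.636·3990·(T − 48.92) + 0.7757·2440·(T − (-29.07)) = 0
2537.6(T − 48.92) + 1892.7(T − (-29.07)) = 0
(2537.6 + 1892.7) T = 2537.6·48.92 + 1892.7·(-29.07)
T = 69120 / 4430.3 = 15.6 °C

T_f ≈ 15.6 °C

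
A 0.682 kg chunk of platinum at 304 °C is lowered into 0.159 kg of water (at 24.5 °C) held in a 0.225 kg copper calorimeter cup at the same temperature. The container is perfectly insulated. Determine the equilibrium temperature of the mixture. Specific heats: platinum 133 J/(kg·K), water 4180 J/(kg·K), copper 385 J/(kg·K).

T_f ≈ 54.6 °C

T_f is the heat-capacity-weighted average of the initial temperatures:
T_f = (90.71×304 + 664.62×24.5 + 86.62×24.5) / (90.71 + 664.62 + 86.62)
    = 45980 / 841.95 ≈ 54.61 °C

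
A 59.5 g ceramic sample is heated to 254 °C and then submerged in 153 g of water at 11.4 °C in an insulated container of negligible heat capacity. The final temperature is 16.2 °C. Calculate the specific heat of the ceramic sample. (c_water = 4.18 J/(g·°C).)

c ≈ 0.217 J/(g·°C)

Heat lost by the ceramic sample = heat gained by the water:
59.5·c·(254 − 16.2) = 153·4.18·(16.2 − 11.4)
14149 c = 3069.8  ⇒  c ≈ 0.217 J/(g·°C)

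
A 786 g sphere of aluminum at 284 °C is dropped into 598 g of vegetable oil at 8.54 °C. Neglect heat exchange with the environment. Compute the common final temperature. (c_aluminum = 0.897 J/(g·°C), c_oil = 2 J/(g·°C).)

T_f ≈ 110.7 °C

Let T be the final temperature. ΣQ_i = 0:
786×0.897×(T − 284) + 598×2×(T − 8.54) = 0
705.04(T − 284) + 1196(T − 8.54) = 0
(705.04 + 1196) T = 705.04×284 + 1196×8.54
T = 210446/1901 ≈ 110.70 °C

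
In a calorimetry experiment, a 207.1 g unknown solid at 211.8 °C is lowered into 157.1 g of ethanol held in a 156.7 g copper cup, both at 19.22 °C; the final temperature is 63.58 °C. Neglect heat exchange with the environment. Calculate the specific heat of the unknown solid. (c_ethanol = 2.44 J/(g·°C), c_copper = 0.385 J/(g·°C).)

Let T be the final temperature. ΣQ_i = 0:
207.1×c×(63.58 − 211.8) + 157.1×2.44×(63.58 − 19.22) + 156.7×0.385×(63.58 − 19.22) = 0
-30696 c = -19680
c = -19680/-30696 ≈ 0.6411 J/(g·°C)

c ≈ 0.641 J/(g·°C)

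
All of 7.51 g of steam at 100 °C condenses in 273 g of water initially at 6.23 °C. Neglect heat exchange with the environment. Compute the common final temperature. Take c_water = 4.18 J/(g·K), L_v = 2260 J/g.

T_f ≈ 23.2 °C

Conservation of energy gives ΣQ = 0:
latent heat released on condensation: 7.51·2260 = 16973
  condensed water 100 °C→T: 31.39(T − 100)
  water warms: 273·4.18·(T − 6.23) = 1141.1(T − 6.23)
1172.5 T = 16973 + 3139.2 + 7109.3 = 27221
T ≈ 23.22 °C — below 100 °C, confirming all the steam condensed.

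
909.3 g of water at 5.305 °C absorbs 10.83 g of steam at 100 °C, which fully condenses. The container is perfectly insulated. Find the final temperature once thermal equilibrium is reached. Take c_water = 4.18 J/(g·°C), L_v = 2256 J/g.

T_f ≈ 12.8 °C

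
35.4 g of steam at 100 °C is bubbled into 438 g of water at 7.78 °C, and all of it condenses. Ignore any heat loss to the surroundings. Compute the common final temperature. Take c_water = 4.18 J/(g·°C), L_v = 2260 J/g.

Heat gained plus heat lost sum to zero:
latent heat released on condensation: 35.4·2260 = 80004
  condensed water 100 °C→T: 147.97(T − 100)
  water warms: 438·4.18·(T − 7.78) = 1830.8(T − 7.78)
1978.8 T = 80004 + 14797 + 14244 = 109045
T ≈ 55.11 °C, under the boiling point, so the assumption holds.

T_f ≈ 55.1 °C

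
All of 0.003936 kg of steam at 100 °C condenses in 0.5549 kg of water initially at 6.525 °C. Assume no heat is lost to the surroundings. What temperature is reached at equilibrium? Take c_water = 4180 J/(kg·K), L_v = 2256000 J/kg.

T_f ≈ 11.0 °C

Let T be the final temperature. ΣQ_i = 0:
latent heat released on condensation: 0.003936×2256000 = 8879.6; condensed water 100 °C→T: 16.45(T − 100); water warms: 0.5549×4180×(T − 6.525) = 2319.5(T − 6.525)
2335.9 T = 8879.6 + 1645.2 + 15135 = 25659
T ≈ 10.98 °C — below 100 °C, confirming all the steam condensed.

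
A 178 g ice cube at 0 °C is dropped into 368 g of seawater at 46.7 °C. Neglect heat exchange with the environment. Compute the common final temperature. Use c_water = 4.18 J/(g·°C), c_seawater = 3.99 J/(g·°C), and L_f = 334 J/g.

Sum of m c ΔT and latent-heat terms is zero:
latent heat to melt: 178×334 = 59452
  meltwater 0→T: 178×4.18×T = 744.04 T
  seawater: 1468.3(T − 46.7)
2212.4 T = 68571 − 59452 = 9118.5
T ≈ 4.12 °C (positive, so assuming full melt was valid).

T_f ≈ 4.1 °C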